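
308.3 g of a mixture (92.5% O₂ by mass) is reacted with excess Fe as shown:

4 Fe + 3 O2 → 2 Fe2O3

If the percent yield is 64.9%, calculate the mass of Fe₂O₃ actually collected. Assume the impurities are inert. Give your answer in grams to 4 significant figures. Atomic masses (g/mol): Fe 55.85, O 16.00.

615.8 g

Pure O2 available = 308.3 g × 0.925 = 285.18 g.
M(O2) = 2(16.00) = 32.00 g/mol.
M(Fe2O3) = 2(55.85) + 3(16.00) = 159.70 g/mol.
n(O2) = 285.18 g / 32.00 g/mol = 8.9118 mol.
From the equation the O2:Fe2O3 mole ratio is 3:2, so n(Fe2O3) = 8.9118 × 2/3 = 5.9412 mol.
Mass of Fe2O3 = 5.9412 mol × 159.70 g/mol = 948.81 g.
Actual mass collected = 948.81 g × 0.649 = 615.78 g.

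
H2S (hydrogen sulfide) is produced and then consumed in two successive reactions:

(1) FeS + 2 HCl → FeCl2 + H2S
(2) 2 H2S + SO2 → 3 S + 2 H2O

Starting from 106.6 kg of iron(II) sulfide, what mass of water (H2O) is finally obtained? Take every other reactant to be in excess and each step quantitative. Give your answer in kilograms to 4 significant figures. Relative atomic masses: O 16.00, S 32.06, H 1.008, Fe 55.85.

21.85 kg

M(FeS) = 55.85 + 32.06 = 87.91 g/mol.
M(H2O) = 2(1.008) + 16.00 = 18.016 g/mol.
106.6 kg = 106600 g.
n(FeS) = 106600 / 87.91 = 1212.6 mol.
Step 1 gives a 1:1 ratio of FeS to H2S, so n(H2S) = 1212.6 mol.
In step 2 the H2S:H2O ratio is 2:2, so n(H2O) = 1212.6 mol.
Mass of H2O = 1212.6 × 18.016 = 21846 g = 21.85 kg.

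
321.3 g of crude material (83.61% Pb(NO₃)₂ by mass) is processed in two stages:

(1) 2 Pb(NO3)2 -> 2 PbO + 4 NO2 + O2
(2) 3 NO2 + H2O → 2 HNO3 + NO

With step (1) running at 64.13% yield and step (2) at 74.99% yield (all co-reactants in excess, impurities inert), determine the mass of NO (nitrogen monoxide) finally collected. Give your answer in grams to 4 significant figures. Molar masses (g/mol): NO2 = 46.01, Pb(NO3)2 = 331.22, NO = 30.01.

7.804 g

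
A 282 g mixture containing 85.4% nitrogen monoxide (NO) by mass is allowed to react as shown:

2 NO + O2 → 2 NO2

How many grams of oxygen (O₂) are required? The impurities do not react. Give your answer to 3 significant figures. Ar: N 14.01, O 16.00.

128 g

Mass of pure NO = 282 g × 0.854 = 240.8 g.
M(NO) = 14.01 + 16.00 = 30.01 g/mol.
M(O2) = 2(16.00) = 32.00 g/mol.
n(NO) = 240.8 g / 30.01 g/mol = 8.025 mol.
From the equation the NO:O2 mole ratio is 2:1, so n(O2) = 8.025 × 1/2 = 4.012 mol.
Mass of O2 = 4.012 mol × 32.00 g/mol = 128.4 g.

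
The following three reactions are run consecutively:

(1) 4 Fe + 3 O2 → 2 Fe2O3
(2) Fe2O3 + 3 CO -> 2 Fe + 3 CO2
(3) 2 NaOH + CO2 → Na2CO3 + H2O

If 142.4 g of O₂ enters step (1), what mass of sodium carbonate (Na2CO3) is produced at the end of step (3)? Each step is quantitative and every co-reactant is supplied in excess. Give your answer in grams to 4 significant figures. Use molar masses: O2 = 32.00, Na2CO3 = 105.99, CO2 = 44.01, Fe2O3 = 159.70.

943.3 g

n(O2) = 142.4 / 32.00 = 4.4500 mol.
Reaction (1): O2→Fe2O3 ratio 3:2 ⇒ n(Fe2O3) = 2.9667 mol.
Reaction (2): Fe2O3→CO2 ratio 1:3 ⇒ n(CO2) = 8.9000 mol.
Reaction (3): CO2→Na2CO3 ratio 1:1 ⇒ n(Na2CO3) = 8.9000 mol.
Mass of Na2CO3 = 8.9000 × 105.99 = 943.31 g.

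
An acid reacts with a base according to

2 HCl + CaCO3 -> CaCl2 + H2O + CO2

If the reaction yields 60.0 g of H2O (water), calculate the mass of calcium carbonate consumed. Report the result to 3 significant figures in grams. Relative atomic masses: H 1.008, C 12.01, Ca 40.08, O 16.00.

333 g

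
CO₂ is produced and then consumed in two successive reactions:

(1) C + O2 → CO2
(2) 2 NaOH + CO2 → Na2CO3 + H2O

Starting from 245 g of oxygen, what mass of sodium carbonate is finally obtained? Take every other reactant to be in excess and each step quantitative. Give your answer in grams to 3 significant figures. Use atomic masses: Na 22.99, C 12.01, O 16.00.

811 g

M(O2) = 2(16.00) = 32.00 g/mol.
M(Na2CO3) = 2(22.99) + 12.01 + 3(16.00) = 105.99 g/mol.
n(O2) = 245.0 / 32.00 = 7.656 mol.
Step 1 gives a 1:1 ratio of O2 to CO2, so n(CO2) = 7.656 mol.
In step 2 the CO2:Na2CO3 ratio is 1:1, so n(Na2CO3) = 7.656 mol.
Mass of Na2CO3 = 7.656 × 105.99 = 811.5 g.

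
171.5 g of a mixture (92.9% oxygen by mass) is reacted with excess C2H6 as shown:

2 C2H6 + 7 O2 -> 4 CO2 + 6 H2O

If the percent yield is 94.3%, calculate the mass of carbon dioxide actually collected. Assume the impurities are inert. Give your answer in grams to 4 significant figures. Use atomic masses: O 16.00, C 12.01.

118.1 g

Pure O2 available = 171.5 g × 0.929 = 159.32 g.
M(O2) = 2(16.00) = 32.00 g/mol.
M(CO2) = 12.01 + 2(16.00) = 44.01 g/mol.
n(O2) = 159.32 g / 32.00 g/mol = 4.9789 mol.
From the equation the O2:CO2 mole ratio is 7:4, so n(CO2) = 4.9789 × 4/7 = 2.8451 mol.
Mass of CO2 = 2.8451 mol × 44.01 g/mol = 125.21 g.
Actual mass collected = 125.21 g × 0.943 = 118.07 g.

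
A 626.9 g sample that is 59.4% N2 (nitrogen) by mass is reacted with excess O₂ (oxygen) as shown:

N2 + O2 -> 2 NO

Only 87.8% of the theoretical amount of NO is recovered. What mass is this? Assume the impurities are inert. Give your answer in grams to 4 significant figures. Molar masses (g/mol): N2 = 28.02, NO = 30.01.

Pure N2 available = 626.9 g × 0.594 = 372.38 g.
n(N2) = 372.38 g / 28.02 g/mol = 13.290 mol.
From the equation the N2:NO mole ratio is 1:2, so n(NO) = 13.290 × 2/1 = 26.579 mol.
Mass of NO = 26.579 mol × 30.01 g/mol = 797.65 g.
Actual mass collected = 797.65 g × 0.878 = 700.34 g.

700.3 g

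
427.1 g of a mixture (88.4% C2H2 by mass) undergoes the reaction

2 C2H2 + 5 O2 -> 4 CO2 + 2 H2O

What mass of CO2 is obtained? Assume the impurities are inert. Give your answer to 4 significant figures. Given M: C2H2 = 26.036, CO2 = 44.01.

Mass of pure C2H2 = 427.1 g × 0.884 = 377.56 g.
n(C2H2) = 377.56 g / 26.036 g/mol = 14.501 mol.
From the equation the C2H2:CO2 mole ratio is 2:4, so n(CO2) = 14.501 × 4/2 = 29.003 mol.
Mass of CO2 = 29.003 mol × 44.01 g/mol = 1276.4 g.

1276 g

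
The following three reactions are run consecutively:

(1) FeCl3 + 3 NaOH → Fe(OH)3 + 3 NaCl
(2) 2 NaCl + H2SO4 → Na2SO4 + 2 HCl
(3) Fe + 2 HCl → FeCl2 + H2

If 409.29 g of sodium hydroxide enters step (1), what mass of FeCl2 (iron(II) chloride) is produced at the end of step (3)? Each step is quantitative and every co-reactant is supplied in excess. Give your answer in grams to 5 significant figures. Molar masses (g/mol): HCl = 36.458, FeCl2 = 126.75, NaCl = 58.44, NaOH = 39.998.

648.50 g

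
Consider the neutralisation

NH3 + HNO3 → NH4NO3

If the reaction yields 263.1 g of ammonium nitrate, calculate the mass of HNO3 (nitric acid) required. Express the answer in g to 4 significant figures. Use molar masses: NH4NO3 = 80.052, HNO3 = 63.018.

n(NH4NO3) = 263.10 g / 80.052 g/mol = 3.2866 mol.
From the equation the NH4NO3:HNO3 mole ratio is 1:1, so n(HNO3) = 3.2866 × 1/1 = 3.2866 mol.
Mass of HNO3 = 3.2866 mol × 63.018 g/mol = 207.12 g.

207.1 g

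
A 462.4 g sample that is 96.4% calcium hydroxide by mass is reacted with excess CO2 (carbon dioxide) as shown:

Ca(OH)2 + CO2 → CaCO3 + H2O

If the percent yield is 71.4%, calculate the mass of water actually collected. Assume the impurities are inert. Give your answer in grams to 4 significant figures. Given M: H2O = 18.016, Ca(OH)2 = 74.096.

77.38 g

Pure Ca(OH)2 available = 462.4 g × 0.964 = 445.75 g.
n(Ca(OH)2) = 445.75 g / 74.096 g/mol = 6.0159 mol.
From the equation the Ca(OH)2:H2O mole ratio is 1:1, so n(H2O) = 6.0159 × 1/1 = 6.0159 mol.
Mass of H2O = 6.0159 mol × 18.016 g/mol = 108.38 g.
Actual mass collected = 108.38 g × 0.714 = 77.385 g.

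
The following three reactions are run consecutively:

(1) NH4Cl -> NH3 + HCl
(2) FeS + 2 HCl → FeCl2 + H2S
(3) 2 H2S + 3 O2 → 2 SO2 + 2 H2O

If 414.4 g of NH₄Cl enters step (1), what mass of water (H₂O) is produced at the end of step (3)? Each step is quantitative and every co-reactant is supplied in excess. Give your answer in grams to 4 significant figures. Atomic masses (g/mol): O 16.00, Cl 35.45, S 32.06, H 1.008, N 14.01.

M(NH4Cl) = 14.01 + 4(1.008) + 35.45 = 53.492 g/mol.
M(H2O) = 2(1.008) + 16.00 = 18.016 g/mol.
n(NH4Cl) = 414.4 / 53.492 = 7.7470 mol.
Reaction (1): NH4Cl→HCl ratio 1:1 ⇒ n(HCl) = 7.7470 mol.
Reaction (2): HCl→H2S ratio 2:1 ⇒ n(H2S) = 3.8735 mol.
Reaction (3): H2S→H2O ratio 2:2 ⇒ n(H2O) = 3.8735 mol.
Mass of H2O = 3.8735 × 18.016 = 69.785 g.

69.78 g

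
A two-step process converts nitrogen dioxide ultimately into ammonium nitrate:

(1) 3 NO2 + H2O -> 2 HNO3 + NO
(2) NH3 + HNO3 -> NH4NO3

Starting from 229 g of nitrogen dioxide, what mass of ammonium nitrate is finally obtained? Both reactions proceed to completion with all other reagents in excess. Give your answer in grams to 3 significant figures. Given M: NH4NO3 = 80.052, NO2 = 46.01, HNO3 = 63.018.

266 g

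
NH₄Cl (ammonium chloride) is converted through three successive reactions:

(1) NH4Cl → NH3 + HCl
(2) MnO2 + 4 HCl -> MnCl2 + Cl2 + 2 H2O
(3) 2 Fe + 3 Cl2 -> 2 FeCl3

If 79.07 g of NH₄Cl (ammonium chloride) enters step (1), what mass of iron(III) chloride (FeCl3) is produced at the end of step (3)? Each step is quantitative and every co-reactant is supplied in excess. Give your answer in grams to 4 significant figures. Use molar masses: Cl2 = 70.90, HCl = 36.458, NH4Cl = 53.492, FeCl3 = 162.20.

n(NH4Cl) = 79.07 / 53.492 = 1.4782 mol.
Reaction (1): NH4Cl→HCl ratio 1:1 ⇒ n(HCl) = 1.4782 mol.
Reaction (2): HCl→Cl2 ratio 4:1 ⇒ n(Cl2) = 0.36954 mol.
Reaction (3): Cl2→FeCl3 ratio 3:2 ⇒ n(FeCl3) = 0.24636 mol.
Mass of FeCl3 = 0.24636 × 162.20 = 39.960 g.

39.96 g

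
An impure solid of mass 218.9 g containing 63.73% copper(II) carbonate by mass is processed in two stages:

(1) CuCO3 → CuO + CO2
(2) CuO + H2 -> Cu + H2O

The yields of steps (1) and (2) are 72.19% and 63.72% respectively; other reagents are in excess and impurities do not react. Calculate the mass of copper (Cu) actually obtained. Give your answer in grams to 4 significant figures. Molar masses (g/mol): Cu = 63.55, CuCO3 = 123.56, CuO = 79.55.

33.01 g

Pure CuCO3 = 218.9 × 0.6373 = 139.50 g.
n(CuCO3) = 139.50 / 123.56 = 1.1290 mol.
Step 1 (CuCO3:CuO = 1:1): theoretical n(CuO) = 1.1290 mol; at 72.19% yield, n(CuO) = 0.81506 mol.
Step 2 (CuO:Cu = 1:1): theoretical n(Cu) = 0.81506 mol, so theoretical mass = 0.81506 × 63.55 = 51.797 g.
At 63.72% yield, actual mass of Cu = 51.797 × 0.6372 = 33.005 g.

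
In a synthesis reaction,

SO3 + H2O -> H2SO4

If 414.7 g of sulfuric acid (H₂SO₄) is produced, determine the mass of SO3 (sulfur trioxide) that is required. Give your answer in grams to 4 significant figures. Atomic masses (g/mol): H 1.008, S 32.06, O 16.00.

M(H2SO4) = 2(1.008) + 32.06 + 4(16.00) = 98.076 g/mol.
M(SO3) = 32.06 + 3(16.00) = 80.06 g/mol.
n(H2SO4) = 414.70 g / 98.076 g/mol = 4.2284 mol.
From the equation the H2SO4:SO3 mole ratio is 1:1, so n(SO3) = 4.2284 × 1/1 = 4.2284 mol.
Mass of SO3 = 4.2284 mol × 80.06 g/mol = 338.52 g.

338.5 g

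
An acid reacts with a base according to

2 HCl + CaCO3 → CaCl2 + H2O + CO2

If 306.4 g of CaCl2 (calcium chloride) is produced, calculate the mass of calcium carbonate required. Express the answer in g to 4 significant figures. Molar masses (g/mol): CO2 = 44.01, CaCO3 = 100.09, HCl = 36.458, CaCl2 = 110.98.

n(CaCl2) = 306.40 g / 110.98 g/mol = 2.7609 mol.
From the equation the CaCl2:CaCO3 mole ratio is 1:1, so n(CaCO3) = 2.7609 × 1/1 = 2.7609 mol.
Mass of CaCO3 = 2.7609 mol × 100.09 g/mol = 276.33 g.

276.3 g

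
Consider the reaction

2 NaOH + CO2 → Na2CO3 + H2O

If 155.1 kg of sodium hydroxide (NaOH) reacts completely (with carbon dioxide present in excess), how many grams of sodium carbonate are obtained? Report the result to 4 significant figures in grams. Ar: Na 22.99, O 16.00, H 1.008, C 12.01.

M(NaOH) = 22.99 + 16.00 + 1.008 = 39.998 g/mol.
M(Na2CO3) = 2(22.99) + 12.01 + 3(16.00) = 105.99 g/mol.
Convert: 155.1 kg = 155100 g.
n(NaOH) = 155100 g / 39.998 g/mol = 3877.7 mol.
From the equation the NaOH:Na2CO3 mole ratio is 2:1, so n(Na2CO3) = 3877.7 × 1/2 = 1938.8 mol.
Mass of Na2CO3 = 1938.8 mol × 105.99 g/mol = 205500 g.

205500 g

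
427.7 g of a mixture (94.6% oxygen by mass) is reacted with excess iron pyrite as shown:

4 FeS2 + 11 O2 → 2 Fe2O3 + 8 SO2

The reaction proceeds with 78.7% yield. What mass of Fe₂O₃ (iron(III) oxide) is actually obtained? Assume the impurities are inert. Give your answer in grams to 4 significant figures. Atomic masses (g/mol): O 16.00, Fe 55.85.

288.9 g

Pure O2 available = 427.7 g × 0.946 = 404.60 g.
M(O2) = 2(16.00) = 32.00 g/mol.
M(Fe2O3) = 2(55.85) + 3(16.00) = 159.70 g/mol.
n(O2) = 404.60 g / 32.00 g/mol = 12.644 mol.
From the equation the O2:Fe2O3 mole ratio is 11:2, so n(Fe2O3) = 12.644 × 2/11 = 2.2989 mol.
Mass of Fe2O3 = 2.2989 mol × 159.70 g/mol = 367.13 g.
Actual mass collected = 367.13 g × 0.787 = 288.93 g.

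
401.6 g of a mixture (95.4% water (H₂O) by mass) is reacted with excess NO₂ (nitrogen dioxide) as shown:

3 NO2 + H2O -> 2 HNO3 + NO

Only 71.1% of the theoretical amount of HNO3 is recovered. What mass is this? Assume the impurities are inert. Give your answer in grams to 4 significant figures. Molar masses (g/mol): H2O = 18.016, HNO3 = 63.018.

Pure H2O available = 401.6 g × 0.954 = 383.13 g.
n(H2O) = 383.13 g / 18.016 g/mol = 21.266 mol.
From the equation the H2O:HNO3 mole ratio is 1:2, so n(HNO3) = 21.266 × 2/1 = 42.532 mol.
Mass of HNO3 = 42.532 mol × 63.018 g/mol = 2680.3 g.
Actual mass collected = 2680.3 g × 0.711 = 1905.7 g.

1906 g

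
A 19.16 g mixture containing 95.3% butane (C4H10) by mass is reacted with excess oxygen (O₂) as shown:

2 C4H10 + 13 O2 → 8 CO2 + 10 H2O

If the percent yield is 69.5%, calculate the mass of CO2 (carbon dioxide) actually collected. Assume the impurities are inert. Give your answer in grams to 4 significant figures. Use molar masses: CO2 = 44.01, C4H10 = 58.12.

38.44 g

Pure C4H10 available = 19.16 g × 0.953 = 18.259 g.
n(C4H10) = 18.259 g / 58.12 g/mol = 0.31417 mol.
From the equation the C4H10:CO2 mole ratio is 2:8, so n(CO2) = 0.31417 × 8/2 = 1.2567 mol.
Mass of CO2 = 1.2567 mol × 44.01 g/mol = 55.306 g.
Actual mass collected = 55.306 g × 0.695 = 38.438 g.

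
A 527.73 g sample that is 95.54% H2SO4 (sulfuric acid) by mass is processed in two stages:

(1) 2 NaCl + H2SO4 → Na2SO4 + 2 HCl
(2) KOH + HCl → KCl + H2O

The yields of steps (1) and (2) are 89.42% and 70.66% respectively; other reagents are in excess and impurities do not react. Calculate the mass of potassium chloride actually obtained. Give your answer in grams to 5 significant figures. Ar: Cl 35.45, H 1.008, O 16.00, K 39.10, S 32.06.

484.31 g

Pure H2SO4 = 527.73 × 0.9554 = 504.193 g.
M(H2SO4) = 2(1.008) + 32.06 + 4(16.00) = 98.076 g/mol.
M(KCl) = 39.10 + 35.45 = 74.55 g/mol.
n(H2SO4) = 504.193 / 98.076 = 5.14084 mol.
Step 1 (H2SO4:HCl = 1:2): theoretical n(HCl) = 10.2817 mol; at 89.42% yield, n(HCl) = 9.19388 mol.
Step 2 (HCl:KCl = 1:1): theoretical n(KCl) = 9.19388 mol, so theoretical mass = 9.19388 × 74.55 = 685.404 g.
At 70.66% yield, actual mass of KCl = 685.404 × 0.7066 = 484.306 g.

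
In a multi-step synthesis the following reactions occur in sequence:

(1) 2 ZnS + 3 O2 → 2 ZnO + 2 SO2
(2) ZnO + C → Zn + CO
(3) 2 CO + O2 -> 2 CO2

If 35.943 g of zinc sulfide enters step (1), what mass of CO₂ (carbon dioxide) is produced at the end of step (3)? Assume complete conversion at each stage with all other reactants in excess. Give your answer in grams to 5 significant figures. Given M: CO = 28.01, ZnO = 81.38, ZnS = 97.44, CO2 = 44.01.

n(ZnS) = 35.943 / 97.44 = 0.368873 mol.
Reaction (1): ZnS→ZnO ratio 2:2 ⇒ n(ZnO) = 0.368873 mol.
Reaction (2): ZnO→CO ratio 1:1 ⇒ n(CO) = 0.368873 mol.
Reaction (3): CO→CO2 ratio 2:2 ⇒ n(CO2) = 0.368873 mol.
Mass of CO2 = 0.368873 × 44.01 = 16.2341 g.

16.234 g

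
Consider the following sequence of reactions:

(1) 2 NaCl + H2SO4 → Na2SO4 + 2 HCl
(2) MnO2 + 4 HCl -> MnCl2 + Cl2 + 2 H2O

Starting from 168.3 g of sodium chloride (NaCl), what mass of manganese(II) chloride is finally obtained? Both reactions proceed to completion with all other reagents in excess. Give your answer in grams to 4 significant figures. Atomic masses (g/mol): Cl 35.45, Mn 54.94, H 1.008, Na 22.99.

M(NaCl) = 22.99 + 35.45 = 58.44 g/mol.
M(MnCl2) = 54.94 + 2(35.45) = 125.84 g/mol.
n(NaCl) = 168.30 / 58.44 = 2.8799 mol.
Step 1 gives a 2:2 ratio of NaCl to HCl, so n(HCl) = 2.8799 mol.
In step 2 the HCl:MnCl2 ratio is 4:1, so n(MnCl2) = 0.71997 mol.
Mass of MnCl2 = 0.71997 × 125.84 = 90.601 g.

90.60 g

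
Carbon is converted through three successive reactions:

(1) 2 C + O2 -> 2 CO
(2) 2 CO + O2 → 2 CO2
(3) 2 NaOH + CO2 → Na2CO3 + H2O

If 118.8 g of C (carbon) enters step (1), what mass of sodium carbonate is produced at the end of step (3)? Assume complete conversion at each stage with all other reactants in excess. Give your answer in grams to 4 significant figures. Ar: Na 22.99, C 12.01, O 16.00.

1048 g

M(C) = 12.01 g/mol.
M(Na2CO3) = 2(22.99) + 12.01 + 3(16.00) = 105.99 g/mol.
n(C) = 118.8 / 12.01 = 9.8918 mol.
Reaction (1): C→CO ratio 2:2 ⇒ n(CO) = 9.8918 mol.
Reaction (2): CO→CO2 ratio 2:2 ⇒ n(CO2) = 9.8918 mol.
Reaction (3): CO2→Na2CO3 ratio 1:1 ⇒ n(Na2CO3) = 9.8918 mol.
Mass of Na2CO3 = 9.8918 × 105.99 = 1048.4 g.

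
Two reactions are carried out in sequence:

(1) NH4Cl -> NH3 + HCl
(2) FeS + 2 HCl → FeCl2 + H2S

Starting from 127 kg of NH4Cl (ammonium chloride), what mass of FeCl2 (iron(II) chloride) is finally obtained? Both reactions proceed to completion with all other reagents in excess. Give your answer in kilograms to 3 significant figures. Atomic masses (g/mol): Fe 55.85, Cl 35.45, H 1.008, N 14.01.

M(NH4Cl) = 14.01 + 4(1.008) + 35.45 = 53.492 g/mol.
M(FeCl2) = 55.85 + 2(35.45) = 126.75 g/mol.
127 kg = 127000 g.
n(NH4Cl) = 127000 / 53.492 = 2374 mol.
Step 1 gives a 1:1 ratio of NH4Cl to HCl, so n(HCl) = 2374 mol.
In step 2 the HCl:FeCl2 ratio is 2:1, so n(FeCl2) = 1187 mol.
Mass of FeCl2 = 1187 × 126.75 = 150500 g = 150 kg.

150 kg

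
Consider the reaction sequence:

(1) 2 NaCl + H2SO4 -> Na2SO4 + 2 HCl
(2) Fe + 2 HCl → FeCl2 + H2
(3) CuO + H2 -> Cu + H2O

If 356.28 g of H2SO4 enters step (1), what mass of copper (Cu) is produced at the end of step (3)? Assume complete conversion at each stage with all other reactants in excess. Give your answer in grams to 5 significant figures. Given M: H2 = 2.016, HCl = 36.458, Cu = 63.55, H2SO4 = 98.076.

n(H2SO4) = 356.28 / 98.076 = 3.63269 mol.
Reaction (1): H2SO4→HCl ratio 1:2 ⇒ n(HCl) = 7.26539 mol.
Reaction (2): HCl→H2 ratio 2:1 ⇒ n(H2) = 3.63269 mol.
Reaction (3): H2→Cu ratio 1:1 ⇒ n(Cu) = 3.63269 mol.
Mass of Cu = 3.63269 × 63.55 = 230.858 g.

230.86 g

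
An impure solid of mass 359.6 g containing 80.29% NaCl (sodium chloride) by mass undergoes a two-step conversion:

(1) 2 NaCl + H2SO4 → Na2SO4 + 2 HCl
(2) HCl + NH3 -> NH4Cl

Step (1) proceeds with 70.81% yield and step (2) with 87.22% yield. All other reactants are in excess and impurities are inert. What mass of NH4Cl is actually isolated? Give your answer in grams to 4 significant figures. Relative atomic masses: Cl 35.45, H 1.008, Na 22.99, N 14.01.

Pure NaCl = 359.6 × 0.8029 = 288.72 g.
M(NaCl) = 22.99 + 35.45 = 58.44 g/mol.
M(NH4Cl) = 14.01 + 4(1.008) + 35.45 = 53.492 g/mol.
n(NaCl) = 288.72 / 58.44 = 4.9405 mol.
Step 1 (NaCl:HCl = 2:2): theoretical n(HCl) = 4.9405 mol; at 70.81% yield, n(HCl) = 3.4984 mol.
Step 2 (HCl:NH4Cl = 1:1): theoretical n(NH4Cl) = 3.4984 mol, so theoretical mass = 3.4984 × 53.492 = 187.13 g.
At 87.22% yield, actual mass of NH4Cl = 187.13 × 0.8722 = 163.22 g.

163.2 g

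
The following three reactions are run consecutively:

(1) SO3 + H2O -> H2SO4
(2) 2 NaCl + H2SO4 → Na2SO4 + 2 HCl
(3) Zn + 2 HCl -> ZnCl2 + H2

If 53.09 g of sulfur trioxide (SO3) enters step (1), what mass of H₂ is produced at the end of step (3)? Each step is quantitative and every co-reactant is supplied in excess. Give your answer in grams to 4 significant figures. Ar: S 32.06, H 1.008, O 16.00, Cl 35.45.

1.337 g

M(SO3) = 32.06 + 3(16.00) = 80.06 g/mol.
M(H2) = 2(1.008) = 2.016 g/mol.
n(SO3) = 53.09 / 80.06 = 0.66313 mol.
Reaction (1): SO3→H2SO4 ratio 1:1 ⇒ n(H2SO4) = 0.66313 mol.
Reaction (2): H2SO4→HCl ratio 1:2 ⇒ n(HCl) = 1.3263 mol.
Reaction (3): HCl→H2 ratio 2:1 ⇒ n(H2) = 0.66313 mol.
Mass of H2 = 0.66313 × 2.016 = 1.3369 g.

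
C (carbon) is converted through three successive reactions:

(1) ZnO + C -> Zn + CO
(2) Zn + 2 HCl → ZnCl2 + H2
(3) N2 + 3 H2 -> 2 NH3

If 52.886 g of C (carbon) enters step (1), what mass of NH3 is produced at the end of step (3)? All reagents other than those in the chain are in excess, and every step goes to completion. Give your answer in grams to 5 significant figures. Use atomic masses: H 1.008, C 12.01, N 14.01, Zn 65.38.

M(C) = 12.01 g/mol.
M(NH3) = 14.01 + 3(1.008) = 17.034 g/mol.
n(C) = 52.886 / 12.01 = 4.40350 mol.
Reaction (1): C→Zn ratio 1:1 ⇒ n(Zn) = 4.40350 mol.
Reaction (2): Zn→H2 ratio 1:1 ⇒ n(H2) = 4.40350 mol.
Reaction (3): H2→NH3 ratio 3:2 ⇒ n(NH3) = 2.93566 mol.
Mass of NH3 = 2.93566 × 17.034 = 50.0061 g.

50.006 g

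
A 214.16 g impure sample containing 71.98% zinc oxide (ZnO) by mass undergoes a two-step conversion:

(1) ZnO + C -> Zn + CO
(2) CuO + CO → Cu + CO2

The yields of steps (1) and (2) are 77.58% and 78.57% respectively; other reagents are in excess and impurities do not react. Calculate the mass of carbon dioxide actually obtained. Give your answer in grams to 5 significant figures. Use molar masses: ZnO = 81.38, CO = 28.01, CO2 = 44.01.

50.815 g

Pure ZnO = 214.16 × 0.7198 = 154.152 g.
n(ZnO) = 154.152 / 81.38 = 1.89423 mol.
Step 1 (ZnO:CO = 1:1): theoretical n(CO) = 1.89423 mol; at 77.58% yield, n(CO) = 1.46954 mol.
Step 2 (CO:CO2 = 1:1): theoretical n(CO2) = 1.46954 mol, so theoretical mass = 1.46954 × 44.01 = 64.6746 g.
At 78.57% yield, actual mass of CO2 = 64.6746 × 0.7857 = 50.8148 g.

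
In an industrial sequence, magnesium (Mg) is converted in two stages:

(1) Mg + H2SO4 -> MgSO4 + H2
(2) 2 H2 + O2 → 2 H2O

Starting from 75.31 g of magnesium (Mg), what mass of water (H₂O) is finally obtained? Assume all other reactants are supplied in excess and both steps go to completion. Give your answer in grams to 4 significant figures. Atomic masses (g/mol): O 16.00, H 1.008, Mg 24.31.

55.81 g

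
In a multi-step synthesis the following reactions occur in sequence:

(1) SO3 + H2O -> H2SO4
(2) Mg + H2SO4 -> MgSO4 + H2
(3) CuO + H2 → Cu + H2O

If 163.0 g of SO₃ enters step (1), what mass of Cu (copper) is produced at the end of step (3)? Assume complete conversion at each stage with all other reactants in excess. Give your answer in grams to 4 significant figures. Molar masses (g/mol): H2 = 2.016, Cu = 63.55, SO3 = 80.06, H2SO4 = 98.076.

n(SO3) = 163.0 / 80.06 = 2.0360 mol.
Reaction (1): SO3→H2SO4 ratio 1:1 ⇒ n(H2SO4) = 2.0360 mol.
Reaction (2): H2SO4→H2 ratio 1:1 ⇒ n(H2) = 2.0360 mol.
Reaction (3): H2→Cu ratio 1:1 ⇒ n(Cu) = 2.0360 mol.
Mass of Cu = 2.0360 × 63.55 = 129.39 g.

129.4 g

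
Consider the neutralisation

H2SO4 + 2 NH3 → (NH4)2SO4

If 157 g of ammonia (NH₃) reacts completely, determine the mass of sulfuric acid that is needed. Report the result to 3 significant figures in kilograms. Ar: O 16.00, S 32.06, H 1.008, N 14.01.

0.452 kg

M(NH3) = 14.01 + 3(1.008) = 17.034 g/mol.
M(H2SO4) = 2(1.008) + 32.06 + 4(16.00) = 98.076 g/mol.
n(NH3) = 157.0 g / 17.034 g/mol = 9.217 mol.
From the equation the NH3:H2SO4 mole ratio is 2:1, so n(H2SO4) = 9.217 × 1/2 = 4.608 mol.
Mass of H2SO4 = 4.608 mol × 98.076 g/mol = 452.0 g.
Converting to kg: 452.0 g = 0.452 kg.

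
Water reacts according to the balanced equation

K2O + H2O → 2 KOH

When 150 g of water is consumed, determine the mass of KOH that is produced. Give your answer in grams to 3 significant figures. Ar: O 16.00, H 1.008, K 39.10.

934 g

M(H2O) = 2(1.008) + 16.00 = 18.016 g/mol.
M(KOH) = 39.10 + 16.00 + 1.008 = 56.108 g/mol.
n(H2O) = 150.0 g / 18.016 g/mol = 8.326 mol.
From the equation the H2O:KOH mole ratio is 1:2, so n(KOH) = 8.326 × 2/1 = 16.65 mol.
Mass of KOH = 16.65 mol × 56.108 g/mol = 934.3 g.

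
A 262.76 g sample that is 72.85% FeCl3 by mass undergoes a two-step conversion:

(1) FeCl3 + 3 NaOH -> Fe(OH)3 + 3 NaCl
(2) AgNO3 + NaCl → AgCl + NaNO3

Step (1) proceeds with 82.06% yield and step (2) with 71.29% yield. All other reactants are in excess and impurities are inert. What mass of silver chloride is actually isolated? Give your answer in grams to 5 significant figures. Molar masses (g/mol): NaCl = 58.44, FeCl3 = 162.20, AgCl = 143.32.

296.84 g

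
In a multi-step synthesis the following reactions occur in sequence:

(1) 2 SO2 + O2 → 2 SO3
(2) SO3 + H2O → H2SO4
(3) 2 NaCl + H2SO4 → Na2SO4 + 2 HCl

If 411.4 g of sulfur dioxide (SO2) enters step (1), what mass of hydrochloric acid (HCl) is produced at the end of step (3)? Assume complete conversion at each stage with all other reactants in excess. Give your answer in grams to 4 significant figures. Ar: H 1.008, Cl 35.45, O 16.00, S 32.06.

M(SO2) = 32.06 + 2(16.00) = 64.06 g/mol.
M(HCl) = 1.008 + 35.45 = 36.458 g/mol.
n(SO2) = 411.4 / 64.06 = 6.4221 mol.
Reaction (1): SO2→SO3 ratio 2:2 ⇒ n(SO3) = 6.4221 mol.
Reaction (2): SO3→H2SO4 ratio 1:1 ⇒ n(H2SO4) = 6.4221 mol.
Reaction (3): H2SO4→HCl ratio 1:2 ⇒ n(HCl) = 12.844 mol.
Mass of HCl = 12.844 × 36.458 = 468.27 g.

468.3 g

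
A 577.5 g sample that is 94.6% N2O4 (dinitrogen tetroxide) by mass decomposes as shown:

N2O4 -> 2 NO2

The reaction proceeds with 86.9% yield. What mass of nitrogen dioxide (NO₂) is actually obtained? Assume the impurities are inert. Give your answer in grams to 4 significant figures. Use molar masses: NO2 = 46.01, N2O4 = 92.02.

474.7 g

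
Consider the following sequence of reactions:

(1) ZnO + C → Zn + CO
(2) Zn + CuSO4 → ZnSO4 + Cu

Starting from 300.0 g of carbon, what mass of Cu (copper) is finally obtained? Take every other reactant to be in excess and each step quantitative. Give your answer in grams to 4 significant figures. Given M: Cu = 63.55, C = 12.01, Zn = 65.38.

n(C) = 300.00 / 12.01 = 24.979 mol.
Step 1 gives a 1:1 ratio of C to Zn, so n(Zn) = 24.979 mol.
In step 2 the Zn:Cu ratio is 1:1, so n(Cu) = 24.979 mol.
Mass of Cu = 24.979 × 63.55 = 1587.4 g.

1587 g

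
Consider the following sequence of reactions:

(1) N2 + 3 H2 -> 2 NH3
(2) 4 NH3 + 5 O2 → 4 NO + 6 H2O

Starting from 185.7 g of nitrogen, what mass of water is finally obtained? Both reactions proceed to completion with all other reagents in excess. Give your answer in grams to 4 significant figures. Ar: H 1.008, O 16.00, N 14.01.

358.2 g

M(N2) = 2(14.01) = 28.02 g/mol.
M(H2O) = 2(1.008) + 16.00 = 18.016 g/mol.
n(N2) = 185.70 / 28.02 = 6.6274 mol.
Step 1 gives a 1:2 ratio of N2 to NH3, so n(NH3) = 13.255 mol.
In step 2 the NH3:H2O ratio is 4:6, so n(H2O) = 19.882 mol.
Mass of H2O = 19.882 × 18.016 = 358.20 g.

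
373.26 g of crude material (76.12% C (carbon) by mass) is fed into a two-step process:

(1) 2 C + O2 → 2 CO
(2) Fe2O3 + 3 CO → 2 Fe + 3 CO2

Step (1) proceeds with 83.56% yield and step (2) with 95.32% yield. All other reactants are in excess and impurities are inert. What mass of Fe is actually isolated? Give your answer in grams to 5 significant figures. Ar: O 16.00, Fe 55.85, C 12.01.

701.59 g

Pure C = 373.26 × 0.7612 = 284.126 g.
M(C) = 12.01 g/mol.
M(Fe) = 55.85 g/mol.
n(C) = 284.126 / 12.01 = 23.6574 mol.
Step 1 (C:CO = 2:2): theoretical n(CO) = 23.6574 mol; at 83.56% yield, n(CO) = 19.7681 mol.
Step 2 (CO:Fe = 3:2): theoretical n(Fe) = 13.1788 mol, so theoretical mass = 13.1788 × 55.85 = 736.033 g.
At 95.32% yield, actual mass of Fe = 736.033 × 0.9532 = 701.587 g.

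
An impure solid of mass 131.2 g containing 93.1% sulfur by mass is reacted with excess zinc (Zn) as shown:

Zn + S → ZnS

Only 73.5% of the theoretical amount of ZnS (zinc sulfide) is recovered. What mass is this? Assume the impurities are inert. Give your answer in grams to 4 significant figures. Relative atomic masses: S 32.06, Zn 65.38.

272.9 g

Pure S available = 131.2 g × 0.931 = 122.15 g.
M(S) = 32.06 g/mol.
M(ZnS) = 65.38 + 32.06 = 97.44 g/mol.
n(S) = 122.15 g / 32.06 g/mol = 3.8100 mol.
From the equation the S:ZnS mole ratio is 1:1, so n(ZnS) = 3.8100 × 1/1 = 3.8100 mol.
Mass of ZnS = 3.8100 mol × 97.44 g/mol = 371.24 g.
Actual mass collected = 371.24 g × 0.735 = 272.86 g.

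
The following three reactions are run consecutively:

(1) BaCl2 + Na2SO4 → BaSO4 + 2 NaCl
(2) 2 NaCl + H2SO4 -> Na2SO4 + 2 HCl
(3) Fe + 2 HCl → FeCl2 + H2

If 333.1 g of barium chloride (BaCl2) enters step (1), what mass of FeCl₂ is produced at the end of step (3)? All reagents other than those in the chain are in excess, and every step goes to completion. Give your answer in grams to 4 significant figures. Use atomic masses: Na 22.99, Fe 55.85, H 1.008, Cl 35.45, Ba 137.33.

202.8 g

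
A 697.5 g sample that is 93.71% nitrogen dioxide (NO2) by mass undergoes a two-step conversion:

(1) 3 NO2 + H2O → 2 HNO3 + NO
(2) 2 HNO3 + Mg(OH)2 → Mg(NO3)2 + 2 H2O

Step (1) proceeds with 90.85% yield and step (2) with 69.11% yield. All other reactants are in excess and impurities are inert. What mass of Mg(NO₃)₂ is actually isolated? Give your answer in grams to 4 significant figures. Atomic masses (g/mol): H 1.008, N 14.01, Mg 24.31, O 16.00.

Pure NO2 = 697.5 × 0.9371 = 653.63 g.
M(NO2) = 14.01 + 2(16.00) = 46.01 g/mol.
M(Mg(NO3)2) = 24.31 + 2(14.01) + 6(16.00) = 148.33 g/mol.
n(NO2) = 653.63 / 46.01 = 14.206 mol.
Step 1 (NO2:HNO3 = 3:2): theoretical n(HNO3) = 9.4708 mol; at 90.85% yield, n(HNO3) = 8.6042 mol.
Step 2 (HNO3:Mg(NO3)2 = 2:1): theoretical n(Mg(NO3)2) = 4.3021 mol, so theoretical mass = 4.3021 × 148.33 = 638.13 g.
At 69.11% yield, actual mass of Mg(NO3)2 = 638.13 × 0.6911 = 441.01 g.

441.0 g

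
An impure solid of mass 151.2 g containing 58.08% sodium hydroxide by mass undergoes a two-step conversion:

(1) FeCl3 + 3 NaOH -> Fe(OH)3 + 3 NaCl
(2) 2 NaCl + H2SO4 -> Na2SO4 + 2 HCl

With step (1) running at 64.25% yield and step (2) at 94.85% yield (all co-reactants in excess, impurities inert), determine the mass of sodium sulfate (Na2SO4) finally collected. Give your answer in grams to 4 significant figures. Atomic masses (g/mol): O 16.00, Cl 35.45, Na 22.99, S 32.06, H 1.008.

Pure NaOH = 151.2 × 0.5808 = 87.817 g.
M(NaOH) = 22.99 + 16.00 + 1.008 = 39.998 g/mol.
M(Na2SO4) = 2(22.99) + 32.06 + 4(16.00) = 142.04 g/mol.
n(NaOH) = 87.817 / 39.998 = 2.1955 mol.
Step 1 (NaOH:NaCl = 3:3): theoretical n(NaCl) = 2.1955 mol; at 64.25% yield, n(NaCl) = 1.4106 mol.
Step 2 (NaCl:Na2SO4 = 2:1): theoretical n(Na2SO4) = 0.70532 mol, so theoretical mass = 0.70532 × 142.04 = 100.18 g.
At 94.85% yield, actual mass of Na2SO4 = 100.18 × 0.9485 = 95.024 g.

95.02 g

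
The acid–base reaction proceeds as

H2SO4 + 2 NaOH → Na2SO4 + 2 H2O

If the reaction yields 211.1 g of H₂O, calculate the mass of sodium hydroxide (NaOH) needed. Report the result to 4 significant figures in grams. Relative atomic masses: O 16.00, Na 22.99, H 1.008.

M(H2O) = 2(1.008) + 16.00 = 18.016 g/mol.
M(NaOH) = 22.99 + 16.00 + 1.008 = 39.998 g/mol.
n(H2O) = 211.10 g / 18.016 g/mol = 11.717 mol.
From the equation the H2O:NaOH mole ratio is 2:2, so n(NaOH) = 11.717 × 2/2 = 11.717 mol.
Mass of NaOH = 11.717 mol × 39.998 g/mol = 468.67 g.

468.7 g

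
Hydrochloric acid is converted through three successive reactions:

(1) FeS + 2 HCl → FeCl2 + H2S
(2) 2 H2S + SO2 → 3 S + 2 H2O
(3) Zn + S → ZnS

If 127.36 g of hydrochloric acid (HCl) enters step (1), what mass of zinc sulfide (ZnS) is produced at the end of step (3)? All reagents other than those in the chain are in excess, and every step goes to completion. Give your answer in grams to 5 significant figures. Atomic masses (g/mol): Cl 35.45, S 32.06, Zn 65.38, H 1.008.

255.29 g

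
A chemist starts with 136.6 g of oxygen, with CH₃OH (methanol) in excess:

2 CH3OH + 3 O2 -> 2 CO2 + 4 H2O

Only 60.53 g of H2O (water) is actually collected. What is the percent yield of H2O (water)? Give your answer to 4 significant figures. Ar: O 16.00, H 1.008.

59.03 %

M(O2) = 2(16.00) = 32.00 g/mol.
M(H2O) = 2(1.008) + 16.00 = 18.016 g/mol.
n(O2) = 136.60 g / 32.00 g/mol = 4.2687 mol.
From the equation the O2:H2O mole ratio is 3:4, so n(H2O) = 4.2687 × 4/3 = 5.6917 mol.
Mass of H2O = 5.6917 mol × 18.016 g/mol = 102.54 g.
This is the theoretical yield. Percent yield = 60.53 g / 102.54 g × 100% = 59.030%.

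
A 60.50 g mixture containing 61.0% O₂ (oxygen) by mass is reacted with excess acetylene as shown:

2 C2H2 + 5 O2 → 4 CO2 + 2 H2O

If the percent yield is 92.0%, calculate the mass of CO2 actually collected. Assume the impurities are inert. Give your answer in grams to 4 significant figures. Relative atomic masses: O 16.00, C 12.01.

37.36 g

Pure O2 available = 60.50 g × 0.610 = 36.905 g.
M(O2) = 2(16.00) = 32.00 g/mol.
M(CO2) = 12.01 + 2(16.00) = 44.01 g/mol.
n(O2) = 36.905 g / 32.00 g/mol = 1.1533 mol.
From the equation the O2:CO2 mole ratio is 5:4, so n(CO2) = 1.1533 × 4/5 = 0.92263 mol.
Mass of CO2 = 0.92263 mol × 44.01 g/mol = 40.605 g.
Actual mass collected = 40.605 g × 0.920 = 37.356 g.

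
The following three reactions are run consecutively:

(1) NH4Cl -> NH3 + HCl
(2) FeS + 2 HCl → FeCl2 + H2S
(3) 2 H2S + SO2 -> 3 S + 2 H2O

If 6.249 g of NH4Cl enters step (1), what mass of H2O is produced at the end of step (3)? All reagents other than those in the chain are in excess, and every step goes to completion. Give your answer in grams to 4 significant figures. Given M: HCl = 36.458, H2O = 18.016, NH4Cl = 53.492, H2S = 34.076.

1.052 g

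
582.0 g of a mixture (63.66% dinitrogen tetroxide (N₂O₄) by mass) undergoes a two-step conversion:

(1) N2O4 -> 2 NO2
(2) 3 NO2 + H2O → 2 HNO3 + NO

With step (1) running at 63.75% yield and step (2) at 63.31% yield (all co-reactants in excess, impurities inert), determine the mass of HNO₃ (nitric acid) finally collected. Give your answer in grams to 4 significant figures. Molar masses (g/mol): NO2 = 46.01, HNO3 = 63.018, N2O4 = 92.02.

Pure N2O4 = 582.0 × 0.6366 = 370.50 g.
n(N2O4) = 370.50 / 92.02 = 4.0263 mol.
Step 1 (N2O4:NO2 = 1:2): theoretical n(NO2) = 8.0526 mol; at 63.75% yield, n(NO2) = 5.1335 mol.
Step 2 (NO2:HNO3 = 3:2): theoretical n(HNO3) = 3.4224 mol, so theoretical mass = 3.4224 × 63.018 = 215.67 g.
At 63.31% yield, actual mass of HNO3 = 215.67 × 0.6331 = 136.54 g.

136.5 g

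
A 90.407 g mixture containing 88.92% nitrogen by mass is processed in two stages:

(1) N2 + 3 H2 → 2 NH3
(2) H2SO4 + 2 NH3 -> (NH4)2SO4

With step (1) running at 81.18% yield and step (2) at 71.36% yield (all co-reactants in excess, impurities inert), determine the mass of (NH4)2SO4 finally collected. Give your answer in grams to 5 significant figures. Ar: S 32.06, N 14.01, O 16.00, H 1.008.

219.63 g

Pure N2 = 90.407 × 0.8892 = 80.3899 g.
M(N2) = 2(14.01) = 28.02 g/mol.
M((NH4)2SO4) = 2(14.01) + 8(1.008) + 32.06 + 4(16.00) = 132.144 g/mol.
n(N2) = 80.3899 / 28.02 = 2.86902 mol.
Step 1 (N2:NH3 = 1:2): theoretical n(NH3) = 5.73804 mol; at 81.18% yield, n(NH3) = 4.65814 mol.
Step 2 (NH3:(NH4)2SO4 = 2:1): theoretical n((NH4)2SO4) = 2.32907 mol, so theoretical mass = 2.32907 × 132.144 = 307.773 g.
At 71.36% yield, actual mass of (NH4)2SO4 = 307.773 × 0.7136 = 219.626 g.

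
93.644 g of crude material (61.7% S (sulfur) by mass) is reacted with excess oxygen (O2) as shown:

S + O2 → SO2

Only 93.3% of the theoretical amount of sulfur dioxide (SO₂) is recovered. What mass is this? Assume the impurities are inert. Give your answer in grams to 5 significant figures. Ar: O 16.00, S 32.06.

Pure S available = 93.644 g × 0.617 = 57.7783 g.
M(S) = 32.06 g/mol.
M(SO2) = 32.06 + 2(16.00) = 64.06 g/mol.
n(S) = 57.7783 g / 32.06 g/mol = 1.80219 mol.
From the equation the S:SO2 mole ratio is 1:1, so n(SO2) = 1.80219 × 1/1 = 1.80219 mol.
Mass of SO2 = 1.80219 mol × 64.06 g/mol = 115.449 g.
Actual mass collected = 115.449 g × 0.933 = 107.714 g.

107.71 g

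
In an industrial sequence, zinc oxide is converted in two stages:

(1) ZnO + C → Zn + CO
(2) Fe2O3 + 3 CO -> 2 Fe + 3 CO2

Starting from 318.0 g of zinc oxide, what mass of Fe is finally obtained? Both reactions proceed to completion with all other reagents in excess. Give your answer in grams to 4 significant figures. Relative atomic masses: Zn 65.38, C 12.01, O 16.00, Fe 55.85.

145.5 g

M(ZnO) = 65.38 + 16.00 = 81.38 g/mol.
M(Fe) = 55.85 g/mol.
n(ZnO) = 318.00 / 81.38 = 3.9076 mol.
Step 1 gives a 1:1 ratio of ZnO to CO, so n(CO) = 3.9076 mol.
In step 2 the CO:Fe ratio is 3:2, so n(Fe) = 2.6051 mol.
Mass of Fe = 2.6051 × 55.85 = 145.49 g.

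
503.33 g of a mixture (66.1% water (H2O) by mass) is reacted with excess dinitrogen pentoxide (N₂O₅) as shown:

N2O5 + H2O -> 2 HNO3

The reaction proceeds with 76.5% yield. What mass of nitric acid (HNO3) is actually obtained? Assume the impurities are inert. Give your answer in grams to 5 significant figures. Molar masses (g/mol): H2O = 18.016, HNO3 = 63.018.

1780.5 g

Pure H2O available = 503.33 g × 0.661 = 332.701 g.
n(H2O) = 332.701 g / 18.016 g/mol = 18.4670 mol.
From the equation the H2O:HNO3 mole ratio is 1:2, so n(HNO3) = 18.4670 × 2/1 = 36.9340 mol.
Mass of HNO3 = 36.9340 mol × 63.018 g/mol = 2327.50 g.
Actual mass collected = 2327.50 g × 0.765 = 1780.54 g.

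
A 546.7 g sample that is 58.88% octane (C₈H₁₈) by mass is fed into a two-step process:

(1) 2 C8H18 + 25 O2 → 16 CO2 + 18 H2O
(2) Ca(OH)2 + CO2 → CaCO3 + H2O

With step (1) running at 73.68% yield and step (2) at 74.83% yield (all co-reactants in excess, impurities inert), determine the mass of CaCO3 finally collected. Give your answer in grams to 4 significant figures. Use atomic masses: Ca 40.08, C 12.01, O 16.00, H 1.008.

1244 g

Pure C8H18 = 546.7 × 0.5888 = 321.90 g.
M(C8H18) = 8(12.01) + 18(1.008) = 114.224 g/mol.
M(CaCO3) = 40.08 + 12.01 + 3(16.00) = 100.09 g/mol.
n(C8H18) = 321.90 / 114.224 = 2.8181 mol.
Step 1 (C8H18:CO2 = 2:16): theoretical n(CO2) = 22.545 mol; at 73.68% yield, n(CO2) = 16.611 mol.
Step 2 (CO2:CaCO3 = 1:1): theoretical n(CaCO3) = 16.611 mol, so theoretical mass = 16.611 × 100.09 = 1662.6 g.
At 74.83% yield, actual mass of CaCO3 = 1662.6 × 0.7483 = 1244.1 g.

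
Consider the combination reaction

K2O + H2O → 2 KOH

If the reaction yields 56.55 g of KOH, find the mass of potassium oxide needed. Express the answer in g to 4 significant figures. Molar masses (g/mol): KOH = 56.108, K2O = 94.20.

n(KOH) = 56.550 g / 56.108 g/mol = 1.0079 mol.
From the equation the KOH:K2O mole ratio is 2:1, so n(K2O) = 1.0079 × 1/2 = 0.50394 mol.
Mass of K2O = 0.50394 mol × 94.20 g/mol = 47.471 g.

47.47 g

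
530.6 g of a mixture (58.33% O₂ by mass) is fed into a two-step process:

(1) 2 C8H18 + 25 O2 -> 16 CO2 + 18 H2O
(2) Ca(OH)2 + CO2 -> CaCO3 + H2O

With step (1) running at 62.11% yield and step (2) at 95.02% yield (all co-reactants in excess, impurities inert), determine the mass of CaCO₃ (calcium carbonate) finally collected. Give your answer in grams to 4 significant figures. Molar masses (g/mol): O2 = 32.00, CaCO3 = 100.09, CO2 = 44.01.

365.6 g

Pure O2 = 530.6 × 0.5833 = 309.50 g.
n(O2) = 309.50 / 32.00 = 9.6718 mol.
Step 1 (O2:CO2 = 25:16): theoretical n(CO2) = 6.1900 mol; at 62.11% yield, n(CO2) = 3.8446 mol.
Step 2 (CO2:CaCO3 = 1:1): theoretical n(CaCO3) = 3.8446 mol, so theoretical mass = 3.8446 × 100.09 = 384.81 g.
At 95.02% yield, actual mass of CaCO3 = 384.81 × 0.9502 = 365.64 g.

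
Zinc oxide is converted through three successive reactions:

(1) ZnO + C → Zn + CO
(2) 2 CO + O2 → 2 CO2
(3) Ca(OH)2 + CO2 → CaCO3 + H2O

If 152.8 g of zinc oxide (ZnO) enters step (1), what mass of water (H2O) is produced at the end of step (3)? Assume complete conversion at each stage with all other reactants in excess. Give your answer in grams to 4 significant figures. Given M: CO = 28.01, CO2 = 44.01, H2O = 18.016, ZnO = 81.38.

33.83 g

n(ZnO) = 152.8 / 81.38 = 1.8776 mol.
Reaction (1): ZnO→CO ratio 1:1 ⇒ n(CO) = 1.8776 mol.
Reaction (2): CO→CO2 ratio 2:2 ⇒ n(CO2) = 1.8776 mol.
Reaction (3): CO2→H2O ratio 1:1 ⇒ n(H2O) = 1.8776 mol.
Mass of H2O = 1.8776 × 18.016 = 33.827 g.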